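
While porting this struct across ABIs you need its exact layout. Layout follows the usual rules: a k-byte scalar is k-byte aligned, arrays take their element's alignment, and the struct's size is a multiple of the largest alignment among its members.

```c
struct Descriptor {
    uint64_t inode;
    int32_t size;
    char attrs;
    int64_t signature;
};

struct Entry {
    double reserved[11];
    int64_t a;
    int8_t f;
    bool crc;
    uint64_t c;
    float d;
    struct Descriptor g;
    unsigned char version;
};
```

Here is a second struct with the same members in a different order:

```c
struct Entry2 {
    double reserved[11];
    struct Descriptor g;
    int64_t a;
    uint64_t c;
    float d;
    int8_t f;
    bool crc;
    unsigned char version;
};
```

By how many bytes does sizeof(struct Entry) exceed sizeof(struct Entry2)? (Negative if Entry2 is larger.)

16

Descriptor: inode at 0 (size 8, align 8) → ends 8; size at 8 (size 4, align 4) → ends 12; attrs at 12 (size 1, align 1) → ends 13; pad 3 to align 8 for signature; signature at 16 (size 8, align 8) → ends 24; total 24 bytes, alignment 8
reserved at 0 (size 88, align 8) → ends 88
a at 88 (size 8, align 8) → ends 96
f at 96 (size 1, align 1) → ends 97
crc at 97 (size 1, align 1) → ends 98
pad 6 to align 8 for c
c at 104 (size 8, align 8) → ends 112
d at 112 (size 4, align 4) → ends 116
pad 4 to align 8 for g
g at 120 (size 24, align 8) → ends 144
version at 144 (size 1, align 1) → ends 145
tail pad 7 to reach multiple of 8
total 152 bytes, alignment 8
— Entry2 —
reserved at 0 (size 88, align 8) → ends 88
g at 88 (size 24, align 8) → ends 112
a at 112 (size 8, align 8) → ends 120
c at 120 (size 8, align 8) → ends 128
d at 128 (size 4, align 4) → ends 132
f at 132 (size 1, align 1) → ends 133
crc at 133 (size 1, align 1) → ends 134
version at 134 (size 1, align 1) → ends 135
tail pad 1 to reach multiple of 8
total 136 bytes, alignment 8
152 − 136 = 16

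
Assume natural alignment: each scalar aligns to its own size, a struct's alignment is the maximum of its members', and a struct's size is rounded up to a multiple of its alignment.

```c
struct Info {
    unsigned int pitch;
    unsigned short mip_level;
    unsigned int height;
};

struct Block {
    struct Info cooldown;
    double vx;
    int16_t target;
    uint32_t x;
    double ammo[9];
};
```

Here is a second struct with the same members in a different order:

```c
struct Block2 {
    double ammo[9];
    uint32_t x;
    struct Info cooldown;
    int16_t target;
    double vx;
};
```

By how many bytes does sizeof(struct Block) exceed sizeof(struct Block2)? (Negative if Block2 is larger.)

Info: @0: pitch [4B, align 4] → 4; @4: mip_level [2B, align 2] → 6; +2 pad (align 4); @8: height [4B, align 4] → 12; size 12, align 4
@0: cooldown [12B, align 4] → 12
+4 pad (align 8)
@16: vx [8B, align 8] → 24
@24: target [2B, align 2] → 26
+2 pad (align 4)
@28: x [4B, align 4] → 32
@32: ammo [72B, align 8] → 104
size 104, align 8
— Block2 —
@0: ammo [72B, align 8] → 72
@72: x [4B, align 4] → 76
@76: cooldown [12B, align 4] → 88
@88: target [2B, align 2] → 90
+6 pad (align 8)
@96: vx [8B, align 8] → 104
size 104, align 8
104 − 104 = 0

0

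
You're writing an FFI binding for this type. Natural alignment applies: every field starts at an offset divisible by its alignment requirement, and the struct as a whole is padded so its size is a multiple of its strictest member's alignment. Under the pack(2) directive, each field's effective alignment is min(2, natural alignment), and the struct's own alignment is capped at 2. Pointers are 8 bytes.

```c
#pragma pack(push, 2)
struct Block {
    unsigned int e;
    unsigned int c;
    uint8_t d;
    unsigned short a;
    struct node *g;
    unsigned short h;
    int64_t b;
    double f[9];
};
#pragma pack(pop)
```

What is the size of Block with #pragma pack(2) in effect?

@0: e [4B, align 2] → 4
@4: c [4B, align 2] → 8
@8: d [1B, align 1] → 9
+1 pad (align 2)
@10: a [2B, align 2] → 12
@12: g [8B, align 2] → 20
@20: h [2B, align 2] → 22
@22: b [8B, align 2] → 30
@30: f [72B, align 2] → 102
size 102, align 2

102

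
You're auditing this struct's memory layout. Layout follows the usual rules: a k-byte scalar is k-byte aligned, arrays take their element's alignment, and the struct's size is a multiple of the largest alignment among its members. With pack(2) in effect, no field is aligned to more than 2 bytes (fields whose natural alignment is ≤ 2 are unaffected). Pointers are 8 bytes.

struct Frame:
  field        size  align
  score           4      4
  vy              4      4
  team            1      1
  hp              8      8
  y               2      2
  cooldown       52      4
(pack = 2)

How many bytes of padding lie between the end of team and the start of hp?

@0: score [4B, align 2] → 4
@4: vy [4B, align 2] → 8
@8: team [1B, align 1] → 9
+1 pad (align 2)
@10: hp [8B, align 2] → 18

1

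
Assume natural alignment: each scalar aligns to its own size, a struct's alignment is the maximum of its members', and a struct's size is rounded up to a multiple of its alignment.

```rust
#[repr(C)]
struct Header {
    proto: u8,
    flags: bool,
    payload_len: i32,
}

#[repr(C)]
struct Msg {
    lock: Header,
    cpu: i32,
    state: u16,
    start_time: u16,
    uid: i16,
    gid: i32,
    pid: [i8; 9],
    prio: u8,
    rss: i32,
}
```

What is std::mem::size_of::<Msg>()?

Header: @0: proto [1B, align 1] → 1; @1: flags [1B, align 1] → 2; +2 pad (align 4); @4: payload_len [4B, align 4] → 8; size 8, align 4
@0: lock [8B, align 4] → 8
@8: cpu [4B, align 4] → 12
@12: state [2B, align 2] → 14
@14: start_time [2B, align 2] → 16
@16: uid [2B, align 2] → 18
+2 pad (align 4)
@20: gid [4B, align 4] → 24
@24: pid [9B, align 1] → 33
@33: prio [1B, align 1] → 34
+2 pad (align 4)
@36: rss [4B, align 4] → 40
size 40, align 4

40 bytes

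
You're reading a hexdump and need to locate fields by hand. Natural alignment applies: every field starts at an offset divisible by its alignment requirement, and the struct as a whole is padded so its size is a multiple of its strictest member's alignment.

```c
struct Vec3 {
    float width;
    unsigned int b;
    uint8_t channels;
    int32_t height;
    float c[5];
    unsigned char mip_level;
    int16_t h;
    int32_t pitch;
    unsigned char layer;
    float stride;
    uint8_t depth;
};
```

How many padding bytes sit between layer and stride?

3

0..4  width  (4B, 4-aligned)
4..8  b  (4B, 4-aligned)
8..9  channels  (1B, 1-aligned)
9..12  -- padding (3B)
12..16  height  (4B, 4-aligned)
16..36  c  (20B, 4-aligned)
36..37  mip_level  (1B, 1-aligned)
37..38  -- padding (1B)
38..40  h  (2B, 2-aligned)
40..44  pitch  (4B, 4-aligned)
44..45  layer  (1B, 1-aligned)
45..48  -- padding (3B)
48..52  stride  (4B, 4-aligned)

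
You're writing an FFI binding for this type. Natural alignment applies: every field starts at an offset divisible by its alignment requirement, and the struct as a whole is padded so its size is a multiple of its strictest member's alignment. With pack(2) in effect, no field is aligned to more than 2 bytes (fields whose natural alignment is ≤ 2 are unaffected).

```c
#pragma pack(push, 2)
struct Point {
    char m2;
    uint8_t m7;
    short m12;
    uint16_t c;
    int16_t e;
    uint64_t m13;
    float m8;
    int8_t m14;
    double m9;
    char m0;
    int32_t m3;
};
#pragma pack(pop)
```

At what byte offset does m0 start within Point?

30

m2 at 0 (size 1, align 1) → ends 1
m7 at 1 (size 1, align 1) → ends 2
m12 at 2 (size 2, align 2) → ends 4
c at 4 (size 2, align 2) → ends 6
e at 6 (size 2, align 2) → ends 8
m13 at 8 (size 8, align 2) → ends 16
m8 at 16 (size 4, align 2) → ends 20
m14 at 20 (size 1, align 1) → ends 21
pad 1 to align 2 for m9
m9 at 22 (size 8, align 2) → ends 30
m0 at 30 (size 1, align 1) → ends 31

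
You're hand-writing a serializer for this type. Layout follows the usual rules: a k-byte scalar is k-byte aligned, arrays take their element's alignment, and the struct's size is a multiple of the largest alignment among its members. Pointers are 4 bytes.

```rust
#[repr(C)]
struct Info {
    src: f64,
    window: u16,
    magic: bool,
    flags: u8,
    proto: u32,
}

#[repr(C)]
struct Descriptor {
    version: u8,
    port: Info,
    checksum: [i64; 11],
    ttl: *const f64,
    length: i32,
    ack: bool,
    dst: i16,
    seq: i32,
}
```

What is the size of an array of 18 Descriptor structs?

2304

Info: @0: src [8B, align 8] → 8; @8: window [2B, align 2] → 10; @10: magic [1B, align 1] → 11; @11: flags [1B, align 1] → 12; @12: proto [4B, align 4] → 16; size 16, align 8
@0: version [1B, align 1] → 1
+7 pad (align 8)
@8: port [16B, align 8] → 24
@24: checksum [88B, align 8] → 112
@112: ttl [4B, align 4] → 116
@116: length [4B, align 4] → 120
@120: ack [1B, align 1] → 121
+1 pad (align 2)
@122: dst [2B, align 2] → 124
@124: seq [4B, align 4] → 128
size 128, align 8
array of 18: 18 × 128 = 2304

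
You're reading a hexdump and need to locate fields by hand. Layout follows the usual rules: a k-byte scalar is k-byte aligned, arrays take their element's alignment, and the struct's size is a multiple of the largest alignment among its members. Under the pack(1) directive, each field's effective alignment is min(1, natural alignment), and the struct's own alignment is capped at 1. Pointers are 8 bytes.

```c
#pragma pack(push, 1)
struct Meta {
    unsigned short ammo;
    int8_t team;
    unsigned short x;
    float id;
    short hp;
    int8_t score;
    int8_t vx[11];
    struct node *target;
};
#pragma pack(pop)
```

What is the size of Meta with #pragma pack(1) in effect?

31

ammo at 0 (size 2, align 1) → ends 2
team at 2 (size 1, align 1) → ends 3
x at 3 (size 2, align 1) → ends 5
id at 5 (size 4, align 1) → ends 9
hp at 9 (size 2, align 1) → ends 11
score at 11 (size 1, align 1) → ends 12
vx at 12 (size 11, align 1) → ends 23
target at 23 (size 8, align 1) → ends 31
total 31 bytes, alignment 1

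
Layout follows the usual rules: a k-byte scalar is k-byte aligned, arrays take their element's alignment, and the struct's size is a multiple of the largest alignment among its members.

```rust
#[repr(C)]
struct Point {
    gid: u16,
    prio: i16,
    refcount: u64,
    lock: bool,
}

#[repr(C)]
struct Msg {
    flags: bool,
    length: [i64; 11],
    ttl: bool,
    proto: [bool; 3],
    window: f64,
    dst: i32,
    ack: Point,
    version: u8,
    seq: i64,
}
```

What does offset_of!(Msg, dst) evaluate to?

Point: 0..2  gid  (2B, 2-aligned); 2..4  prio  (2B, 2-aligned); 4..8  -- padding (4B); 8..16  refcount  (8B, 8-aligned); 16..17  lock  (1B, 1-aligned); 17..24  -- tail padding (7B); sizeof = 24, alignof = 8
0..1  flags  (1B, 1-aligned)
1..8  -- padding (7B)
8..96  length  (88B, 8-aligned)
96..97  ttl  (1B, 1-aligned)
97..100  proto  (3B, 1-aligned)
100..104  -- padding (4B)
104..112  window  (8B, 8-aligned)
112..116  dst  (4B, 4-aligned)

112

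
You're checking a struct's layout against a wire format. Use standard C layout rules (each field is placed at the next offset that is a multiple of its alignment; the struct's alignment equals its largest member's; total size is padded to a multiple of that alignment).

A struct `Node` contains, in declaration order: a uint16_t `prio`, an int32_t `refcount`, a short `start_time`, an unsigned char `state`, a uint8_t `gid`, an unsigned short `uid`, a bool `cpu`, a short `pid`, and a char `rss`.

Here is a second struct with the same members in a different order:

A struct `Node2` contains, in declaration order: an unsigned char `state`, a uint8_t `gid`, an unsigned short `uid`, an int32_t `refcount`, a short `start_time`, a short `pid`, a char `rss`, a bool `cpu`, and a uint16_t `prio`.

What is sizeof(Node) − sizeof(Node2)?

0..2  prio  (2B, 2-aligned)
2..4  -- padding (2B)
4..8  refcount  (4B, 4-aligned)
8..10  start_time  (2B, 2-aligned)
10..11  state  (1B, 1-aligned)
11..12  gid  (1B, 1-aligned)
12..14  uid  (2B, 2-aligned)
14..15  cpu  (1B, 1-aligned)
15..16  -- padding (1B)
16..18  pid  (2B, 2-aligned)
18..19  rss  (1B, 1-aligned)
19..20  -- tail padding (1B)
sizeof = 20, alignof = 4
— Node2 —
0..1  state  (1B, 1-aligned)
1..2  gid  (1B, 1-aligned)
2..4  uid  (2B, 2-aligned)
4..8  refcount  (4B, 4-aligned)
8..10  start_time  (2B, 2-aligned)
10..12  pid  (2B, 2-aligned)
12..13  rss  (1B, 1-aligned)
13..14  cpu  (1B, 1-aligned)
14..16  prio  (2B, 2-aligned)
sizeof = 16, alignof = 4
20 − 16 = 4

4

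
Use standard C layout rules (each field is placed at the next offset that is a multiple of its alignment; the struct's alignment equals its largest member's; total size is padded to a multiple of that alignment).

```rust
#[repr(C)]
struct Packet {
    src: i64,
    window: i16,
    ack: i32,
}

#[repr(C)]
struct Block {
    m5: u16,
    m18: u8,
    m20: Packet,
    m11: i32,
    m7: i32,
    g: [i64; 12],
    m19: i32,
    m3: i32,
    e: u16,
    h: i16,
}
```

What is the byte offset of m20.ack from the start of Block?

Packet: 0..8  src  (8B, 8-aligned); 8..10  window  (2B, 2-aligned); 10..12  -- padding (2B); 12..16  ack  (4B, 4-aligned); sizeof = 16, alignof = 8
0..2  m5  (2B, 2-aligned)
2..3  m18  (1B, 1-aligned)
3..8  -- padding (5B)
8..24  m20  (16B, 8-aligned)
within Packet: ack at 12
8 + 12 = 20

20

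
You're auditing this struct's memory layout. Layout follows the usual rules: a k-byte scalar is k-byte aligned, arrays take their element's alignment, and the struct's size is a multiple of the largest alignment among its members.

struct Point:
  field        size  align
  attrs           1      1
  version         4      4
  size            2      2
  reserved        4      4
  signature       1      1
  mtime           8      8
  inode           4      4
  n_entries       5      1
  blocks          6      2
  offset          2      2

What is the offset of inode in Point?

@0: attrs [1B, align 1] → 1
+3 pad (align 4)
@4: version [4B, align 4] → 8
@8: size [2B, align 2] → 10
+2 pad (align 4)
@12: reserved [4B, align 4] → 16
@16: signature [1B, align 1] → 17
+7 pad (align 8)
@24: mtime [8B, align 8] → 32
@32: inode [4B, align 4] → 36

32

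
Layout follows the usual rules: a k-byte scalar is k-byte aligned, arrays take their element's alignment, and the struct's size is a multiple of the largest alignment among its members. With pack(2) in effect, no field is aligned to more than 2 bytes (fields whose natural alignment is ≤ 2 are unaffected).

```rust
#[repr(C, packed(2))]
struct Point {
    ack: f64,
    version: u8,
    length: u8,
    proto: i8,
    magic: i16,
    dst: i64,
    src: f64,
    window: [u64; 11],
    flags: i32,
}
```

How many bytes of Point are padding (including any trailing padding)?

1

0..8  ack  (8B, 2-aligned)
8..9  version  (1B, 1-aligned)
9..10  length  (1B, 1-aligned)
10..11  proto  (1B, 1-aligned)
11..12  -- padding (1B)
12..14  magic  (2B, 2-aligned)
14..22  dst  (8B, 2-aligned)
22..30  src  (8B, 2-aligned)
30..118  window  (88B, 2-aligned)
118..122  flags  (4B, 2-aligned)
sizeof = 122, alignof = 2
data bytes 121, size 122 → padding 1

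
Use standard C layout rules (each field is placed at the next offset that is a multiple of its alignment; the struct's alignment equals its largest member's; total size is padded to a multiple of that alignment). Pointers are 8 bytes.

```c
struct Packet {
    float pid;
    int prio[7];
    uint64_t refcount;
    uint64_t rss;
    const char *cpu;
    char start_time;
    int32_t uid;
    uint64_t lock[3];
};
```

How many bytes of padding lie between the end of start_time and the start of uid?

pid at 0 (size 4, align 4) → ends 4
prio at 4 (size 28, align 4) → ends 32
refcount at 32 (size 8, align 8) → ends 40
rss at 40 (size 8, align 8) → ends 48
cpu at 48 (size 8, align 8) → ends 56
start_time at 56 (size 1, align 1) → ends 57
pad 3 to align 4 for uid
uid at 60 (size 4, align 4) → ends 64

3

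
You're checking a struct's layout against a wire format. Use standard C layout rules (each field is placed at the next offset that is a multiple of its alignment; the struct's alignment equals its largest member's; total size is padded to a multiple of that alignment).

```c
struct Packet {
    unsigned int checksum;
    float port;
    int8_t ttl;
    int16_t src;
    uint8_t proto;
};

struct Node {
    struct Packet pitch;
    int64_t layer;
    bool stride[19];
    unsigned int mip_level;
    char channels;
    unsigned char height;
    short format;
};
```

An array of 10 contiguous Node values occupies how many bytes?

560

Packet: 0..4  checksum  (4B, 4-aligned); 4..8  port  (4B, 4-aligned); 8..9  ttl  (1B, 1-aligned); 9..10  -- padding (1B); 10..12  src  (2B, 2-aligned); 12..13  proto  (1B, 1-aligned); 13..16  -- tail padding (3B); sizeof = 16, alignof = 4
0..16  pitch  (16B, 4-aligned)
16..24  layer  (8B, 8-aligned)
24..43  stride  (19B, 1-aligned)
43..44  -- padding (1B)
44..48  mip_level  (4B, 4-aligned)
48..49  channels  (1B, 1-aligned)
49..50  height  (1B, 1-aligned)
50..52  format  (2B, 2-aligned)
52..56  -- tail padding (4B)
sizeof = 56, alignof = 8
array of 10: 10 × 56 = 560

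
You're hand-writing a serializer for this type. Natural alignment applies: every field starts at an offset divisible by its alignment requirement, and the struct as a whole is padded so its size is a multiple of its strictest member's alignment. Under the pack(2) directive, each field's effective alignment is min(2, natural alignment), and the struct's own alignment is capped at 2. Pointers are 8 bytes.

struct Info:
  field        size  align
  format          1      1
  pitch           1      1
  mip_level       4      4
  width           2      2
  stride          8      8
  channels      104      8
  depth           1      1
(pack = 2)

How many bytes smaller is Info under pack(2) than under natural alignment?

14

natural layout:
  @0: format [1B, align 1] → 1
  @1: pitch [1B, align 1] → 2
  +2 pad (align 4)
  @4: mip_level [4B, align 4] → 8
  @8: width [2B, align 2] → 10
  +6 pad (align 8)
  @16: stride [8B, align 8] → 24
  @24: channels [104B, align 8] → 128
  @128: depth [1B, align 1] → 129
  +7 tail pad (align 8)
  size 136, align 8
packed(2) layout:
  @0: format [1B, align 1] → 1
  @1: pitch [1B, align 1] → 2
  @2: mip_level [4B, align 2] → 6
  @6: width [2B, align 2] → 8
  @8: stride [8B, align 2] → 16
  @16: channels [104B, align 2] → 120
  @120: depth [1B, align 1] → 121
  +1 tail pad (align 2)
  size 122, align 2
136 − 122 = 14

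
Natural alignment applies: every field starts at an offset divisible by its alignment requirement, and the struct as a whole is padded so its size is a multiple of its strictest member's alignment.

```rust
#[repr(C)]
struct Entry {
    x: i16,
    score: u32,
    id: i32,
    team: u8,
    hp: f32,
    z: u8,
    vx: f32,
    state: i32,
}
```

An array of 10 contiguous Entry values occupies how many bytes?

0..2  x  (2B, 2-aligned)
2..4  -- padding (2B)
4..8  score  (4B, 4-aligned)
8..12  id  (4B, 4-aligned)
12..13  team  (1B, 1-aligned)
13..16  -- padding (3B)
16..20  hp  (4B, 4-aligned)
20..21  z  (1B, 1-aligned)
21..24  -- padding (3B)
24..28  vx  (4B, 4-aligned)
28..32  state  (4B, 4-aligned)
sizeof = 32, alignof = 4
array of 10: 10 × 32 = 320

320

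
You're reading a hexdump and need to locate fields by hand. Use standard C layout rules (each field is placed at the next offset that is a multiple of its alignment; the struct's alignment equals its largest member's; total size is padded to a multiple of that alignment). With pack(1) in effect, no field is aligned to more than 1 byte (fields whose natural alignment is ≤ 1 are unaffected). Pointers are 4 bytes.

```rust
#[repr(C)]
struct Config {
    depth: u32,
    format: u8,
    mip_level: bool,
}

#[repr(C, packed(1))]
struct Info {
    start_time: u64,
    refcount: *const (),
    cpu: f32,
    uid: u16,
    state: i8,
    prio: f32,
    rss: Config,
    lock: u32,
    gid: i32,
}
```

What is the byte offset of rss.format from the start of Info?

27

Config: depth at 0 (size 4, align 4) → ends 4; format at 4 (size 1, align 1) → ends 5; mip_level at 5 (size 1, align 1) → ends 6; tail pad 2 to reach multiple of 4; total 8 bytes, alignment 4
start_time at 0 (size 8, align 1) → ends 8
refcount at 8 (size 4, align 1) → ends 12
cpu at 12 (size 4, align 1) → ends 16
uid at 16 (size 2, align 1) → ends 18
state at 18 (size 1, align 1) → ends 19
prio at 19 (size 4, align 1) → ends 23
rss at 23 (size 8, align 1) → ends 31
within Config: format at 4
23 + 4 = 27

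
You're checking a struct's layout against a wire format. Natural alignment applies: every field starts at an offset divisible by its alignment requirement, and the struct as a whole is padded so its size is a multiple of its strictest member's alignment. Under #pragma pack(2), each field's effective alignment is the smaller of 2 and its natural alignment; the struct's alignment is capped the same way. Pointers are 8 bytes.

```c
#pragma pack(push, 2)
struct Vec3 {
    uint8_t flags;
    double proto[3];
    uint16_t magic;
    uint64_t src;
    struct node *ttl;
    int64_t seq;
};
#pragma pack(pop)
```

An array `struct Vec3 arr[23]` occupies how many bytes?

1196

flags at 0 (size 1, align 1) → ends 1
pad 1 to align 2 for proto
proto at 2 (size 24, align 2) → ends 26
magic at 26 (size 2, align 2) → ends 28
src at 28 (size 8, align 2) → ends 36
ttl at 36 (size 8, align 2) → ends 44
seq at 44 (size 8, align 2) → ends 52
total 52 bytes, alignment 2
array of 23: 23 × 52 = 1196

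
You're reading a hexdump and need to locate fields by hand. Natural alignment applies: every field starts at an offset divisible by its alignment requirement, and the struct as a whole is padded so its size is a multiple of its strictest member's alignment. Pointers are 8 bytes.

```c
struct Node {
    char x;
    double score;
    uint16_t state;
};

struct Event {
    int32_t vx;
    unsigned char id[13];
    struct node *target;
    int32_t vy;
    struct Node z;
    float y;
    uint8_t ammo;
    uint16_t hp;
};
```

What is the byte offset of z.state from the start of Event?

Node: x at 0 (size 1, align 1) → ends 1; pad 7 to align 8 for score; score at 8 (size 8, align 8) → ends 16; state at 16 (size 2, align 2) → ends 18; tail pad 6 to reach multiple of 8; total 24 bytes, alignment 8
vx at 0 (size 4, align 4) → ends 4
id at 4 (size 13, align 1) → ends 17
pad 7 to align 8 for target
target at 24 (size 8, align 8) → ends 32
vy at 32 (size 4, align 4) → ends 36
pad 4 to align 8 for z
z at 40 (size 24, align 8) → ends 64
within Node: state at 16
40 + 16 = 56

56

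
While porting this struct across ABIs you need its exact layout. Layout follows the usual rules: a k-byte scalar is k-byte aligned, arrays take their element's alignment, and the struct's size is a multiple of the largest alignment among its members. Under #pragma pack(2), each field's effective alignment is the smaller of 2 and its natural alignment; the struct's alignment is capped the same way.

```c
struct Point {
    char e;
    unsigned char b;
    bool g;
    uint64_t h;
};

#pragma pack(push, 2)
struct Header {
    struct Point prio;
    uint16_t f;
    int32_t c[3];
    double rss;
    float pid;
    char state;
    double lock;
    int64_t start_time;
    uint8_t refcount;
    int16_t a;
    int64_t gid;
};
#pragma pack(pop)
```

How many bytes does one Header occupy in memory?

Point: e at 0 (size 1, align 1) → ends 1; b at 1 (size 1, align 1) → ends 2; g at 2 (size 1, align 1) → ends 3; pad 5 to align 8 for h; h at 8 (size 8, align 8) → ends 16; total 16 bytes, alignment 8
prio at 0 (size 16, align 2) → ends 16
f at 16 (size 2, align 2) → ends 18
c at 18 (size 12, align 2) → ends 30
rss at 30 (size 8, align 2) → ends 38
pid at 38 (size 4, align 2) → ends 42
state at 42 (size 1, align 1) → ends 43
pad 1 to align 2 for lock
lock at 44 (size 8, align 2) → ends 52
start_time at 52 (size 8, align 2) → ends 60
refcount at 60 (size 1, align 1) → ends 61
pad 1 to align 2 for a
a at 62 (size 2, align 2) → ends 64
gid at 64 (size 8, align 2) → ends 72
total 72 bytes, alignment 2

72 bytes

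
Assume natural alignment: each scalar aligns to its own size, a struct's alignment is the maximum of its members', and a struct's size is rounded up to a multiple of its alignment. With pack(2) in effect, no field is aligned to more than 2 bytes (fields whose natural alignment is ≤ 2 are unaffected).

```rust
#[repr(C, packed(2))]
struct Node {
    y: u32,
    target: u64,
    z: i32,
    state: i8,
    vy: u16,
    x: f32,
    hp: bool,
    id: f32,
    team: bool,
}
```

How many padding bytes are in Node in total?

@0: y [4B, align 2] → 4
@4: target [8B, align 2] → 12
@12: z [4B, align 2] → 16
@16: state [1B, align 1] → 17
+1 pad (align 2)
@18: vy [2B, align 2] → 20
@20: x [4B, align 2] → 24
@24: hp [1B, align 1] → 25
+1 pad (align 2)
@26: id [4B, align 2] → 30
@30: team [1B, align 1] → 31
+1 tail pad (align 2)
size 32, align 2
data bytes 29, size 32 → padding 3

3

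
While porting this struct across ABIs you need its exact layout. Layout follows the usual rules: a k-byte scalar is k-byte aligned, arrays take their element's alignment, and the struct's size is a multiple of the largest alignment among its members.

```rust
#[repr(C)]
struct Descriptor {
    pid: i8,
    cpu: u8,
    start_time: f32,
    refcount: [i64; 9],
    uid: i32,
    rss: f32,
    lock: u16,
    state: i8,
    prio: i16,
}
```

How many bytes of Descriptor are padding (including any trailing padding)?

@0: pid [1B, align 1] → 1
@1: cpu [1B, align 1] → 2
+2 pad (align 4)
@4: start_time [4B, align 4] → 8
@8: refcount [72B, align 8] → 80
@80: uid [4B, align 4] → 84
@84: rss [4B, align 4] → 88
@88: lock [2B, align 2] → 90
@90: state [1B, align 1] → 91
+1 pad (align 2)
@92: prio [2B, align 2] → 94
+2 tail pad (align 8)
size 96, align 8
data bytes 91, size 96 → padding 5

5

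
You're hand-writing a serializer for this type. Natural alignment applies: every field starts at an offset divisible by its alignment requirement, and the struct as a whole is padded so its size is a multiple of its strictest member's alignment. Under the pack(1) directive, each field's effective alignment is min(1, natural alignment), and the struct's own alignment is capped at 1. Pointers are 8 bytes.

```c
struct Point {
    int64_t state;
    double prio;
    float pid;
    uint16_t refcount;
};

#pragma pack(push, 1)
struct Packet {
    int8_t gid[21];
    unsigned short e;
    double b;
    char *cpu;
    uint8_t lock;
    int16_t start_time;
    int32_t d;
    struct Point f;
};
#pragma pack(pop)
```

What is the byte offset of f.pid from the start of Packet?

Point: 0..8  state  (8B, 8-aligned); 8..16  prio  (8B, 8-aligned); 16..20  pid  (4B, 4-aligned); 20..22  refcount  (2B, 2-aligned); 22..24  -- tail padding (2B); sizeof = 24, alignof = 8
0..21  gid  (21B, 1-aligned)
21..23  e  (2B, 1-aligned)
23..31  b  (8B, 1-aligned)
31..39  cpu  (8B, 1-aligned)
39..40  lock  (1B, 1-aligned)
40..42  start_time  (2B, 1-aligned)
42..46  d  (4B, 1-aligned)
46..70  f  (24B, 1-aligned)
within Point: pid at 16
46 + 16 = 62

62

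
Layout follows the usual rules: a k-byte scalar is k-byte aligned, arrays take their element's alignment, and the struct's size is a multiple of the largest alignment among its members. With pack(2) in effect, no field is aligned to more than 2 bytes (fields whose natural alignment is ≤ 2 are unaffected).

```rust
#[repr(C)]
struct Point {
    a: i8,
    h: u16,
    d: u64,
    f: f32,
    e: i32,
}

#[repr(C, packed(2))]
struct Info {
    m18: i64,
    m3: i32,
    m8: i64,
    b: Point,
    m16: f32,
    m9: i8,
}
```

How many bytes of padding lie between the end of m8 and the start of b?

0

Point: a at 0 (size 1, align 1) → ends 1; pad 1 to align 2 for h; h at 2 (size 2, align 2) → ends 4; pad 4 to align 8 for d; d at 8 (size 8, align 8) → ends 16; f at 16 (size 4, align 4) → ends 20; e at 20 (size 4, align 4) → ends 24; total 24 bytes, alignment 8
m18 at 0 (size 8, align 2) → ends 8
m3 at 8 (size 4, align 2) → ends 12
m8 at 12 (size 8, align 2) → ends 20
b at 20 (size 24, align 2) → ends 44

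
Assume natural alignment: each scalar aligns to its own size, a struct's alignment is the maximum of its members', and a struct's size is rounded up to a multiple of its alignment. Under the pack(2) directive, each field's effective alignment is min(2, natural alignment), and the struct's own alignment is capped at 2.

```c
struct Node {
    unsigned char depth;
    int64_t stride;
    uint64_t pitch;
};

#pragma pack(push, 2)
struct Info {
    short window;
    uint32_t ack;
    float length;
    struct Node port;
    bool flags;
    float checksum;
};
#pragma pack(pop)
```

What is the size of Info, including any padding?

Node: depth at 0 (size 1, align 1) → ends 1; pad 7 to align 8 for stride; stride at 8 (size 8, align 8) → ends 16; pitch at 16 (size 8, align 8) → ends 24; total 24 bytes, alignment 8
window at 0 (size 2, align 2) → ends 2
ack at 2 (size 4, align 2) → ends 6
length at 6 (size 4, align 2) → ends 10
port at 10 (size 24, align 2) → ends 34
flags at 34 (size 1, align 1) → ends 35
pad 1 to align 2 for checksum
checksum at 36 (size 4, align 2) → ends 40
total 40 bytes, alignment 2

40 bytes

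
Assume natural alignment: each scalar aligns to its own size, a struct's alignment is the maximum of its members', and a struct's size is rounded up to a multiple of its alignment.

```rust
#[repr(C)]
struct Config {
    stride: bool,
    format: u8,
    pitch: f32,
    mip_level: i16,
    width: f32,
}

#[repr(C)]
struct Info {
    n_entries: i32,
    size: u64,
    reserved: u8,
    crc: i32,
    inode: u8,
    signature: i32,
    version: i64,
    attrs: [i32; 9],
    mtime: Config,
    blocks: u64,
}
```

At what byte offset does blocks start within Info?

96

Config: stride at 0 (size 1, align 1) → ends 1; format at 1 (size 1, align 1) → ends 2; pad 2 to align 4 for pitch; pitch at 4 (size 4, align 4) → ends 8; mip_level at 8 (size 2, align 2) → ends 10; pad 2 to align 4 for width; width at 12 (size 4, align 4) → ends 16; total 16 bytes, alignment 4
n_entries at 0 (size 4, align 4) → ends 4
pad 4 to align 8 for size
size at 8 (size 8, align 8) → ends 16
reserved at 16 (size 1, align 1) → ends 17
pad 3 to align 4 for crc
crc at 20 (size 4, align 4) → ends 24
inode at 24 (size 1, align 1) → ends 25
pad 3 to align 4 for signature
signature at 28 (size 4, align 4) → ends 32
version at 32 (size 8, align 8) → ends 40
attrs at 40 (size 36, align 4) → ends 76
mtime at 76 (size 16, align 4) → ends 92
pad 4 to align 8 for blocks
blocks at 96 (size 8, align 8) → ends 104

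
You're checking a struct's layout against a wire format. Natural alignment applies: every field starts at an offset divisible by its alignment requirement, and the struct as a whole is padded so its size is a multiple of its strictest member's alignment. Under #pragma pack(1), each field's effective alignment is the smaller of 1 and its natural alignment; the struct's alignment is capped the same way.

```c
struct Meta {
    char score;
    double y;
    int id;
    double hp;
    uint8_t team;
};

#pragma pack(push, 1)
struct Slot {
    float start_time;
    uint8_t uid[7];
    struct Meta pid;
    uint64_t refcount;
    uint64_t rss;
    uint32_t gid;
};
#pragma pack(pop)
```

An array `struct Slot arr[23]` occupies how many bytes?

Meta: score at 0 (size 1, align 1) → ends 1; pad 7 to align 8 for y; y at 8 (size 8, align 8) → ends 16; id at 16 (size 4, align 4) → ends 20; pad 4 to align 8 for hp; hp at 24 (size 8, align 8) → ends 32; team at 32 (size 1, align 1) → ends 33; tail pad 7 to reach multiple of 8; total 40 bytes, alignment 8
start_time at 0 (size 4, align 1) → ends 4
uid at 4 (size 7, align 1) → ends 11
pid at 11 (size 40, align 1) → ends 51
refcount at 51 (size 8, align 1) → ends 59
rss at 59 (size 8, align 1) → ends 67
gid at 67 (size 4, align 1) → ends 71
total 71 bytes, alignment 1
array of 23: 23 × 71 = 1633

1633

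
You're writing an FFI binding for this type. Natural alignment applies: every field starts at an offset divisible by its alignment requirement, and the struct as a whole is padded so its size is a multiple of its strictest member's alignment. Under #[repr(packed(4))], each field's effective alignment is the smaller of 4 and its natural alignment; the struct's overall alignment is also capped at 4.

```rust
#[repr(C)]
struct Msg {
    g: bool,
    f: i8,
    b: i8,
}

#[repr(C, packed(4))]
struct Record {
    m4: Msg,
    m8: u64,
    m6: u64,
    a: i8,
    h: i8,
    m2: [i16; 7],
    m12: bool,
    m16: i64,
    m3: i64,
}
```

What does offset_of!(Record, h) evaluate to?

21

Msg: g at 0 (size 1, align 1) → ends 1; f at 1 (size 1, align 1) → ends 2; b at 2 (size 1, align 1) → ends 3; total 3 bytes, alignment 1
m4 at 0 (size 3, align 1) → ends 3
pad 1 to align 4 for m8
m8 at 4 (size 8, align 4) → ends 12
m6 at 12 (size 8, align 4) → ends 20
a at 20 (size 1, align 1) → ends 21
h at 21 (size 1, align 1) → ends 22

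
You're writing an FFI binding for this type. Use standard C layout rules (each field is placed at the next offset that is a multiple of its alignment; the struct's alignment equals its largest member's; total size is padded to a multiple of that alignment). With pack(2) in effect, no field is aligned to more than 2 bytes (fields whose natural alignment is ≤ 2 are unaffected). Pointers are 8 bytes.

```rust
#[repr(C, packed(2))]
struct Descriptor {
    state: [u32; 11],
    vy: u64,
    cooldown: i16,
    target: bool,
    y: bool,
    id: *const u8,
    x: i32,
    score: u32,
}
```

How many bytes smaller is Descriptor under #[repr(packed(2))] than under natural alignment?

8

natural layout:
  @0: state [44B, align 4] → 44
  +4 pad (align 8)
  @48: vy [8B, align 8] → 56
  @56: cooldown [2B, align 2] → 58
  @58: target [1B, align 1] → 59
  @59: y [1B, align 1] → 60
  +4 pad (align 8)
  @64: id [8B, align 8] → 72
  @72: x [4B, align 4] → 76
  @76: score [4B, align 4] → 80
  size 80, align 8
packed(2) layout:
  @0: state [44B, align 2] → 44
  @44: vy [8B, align 2] → 52
  @52: cooldown [2B, align 2] → 54
  @54: target [1B, align 1] → 55
  @55: y [1B, align 1] → 56
  @56: id [8B, align 2] → 64
  @64: x [4B, align 2] → 68
  @68: score [4B, align 2] → 72
  size 72, align 2
80 − 72 = 8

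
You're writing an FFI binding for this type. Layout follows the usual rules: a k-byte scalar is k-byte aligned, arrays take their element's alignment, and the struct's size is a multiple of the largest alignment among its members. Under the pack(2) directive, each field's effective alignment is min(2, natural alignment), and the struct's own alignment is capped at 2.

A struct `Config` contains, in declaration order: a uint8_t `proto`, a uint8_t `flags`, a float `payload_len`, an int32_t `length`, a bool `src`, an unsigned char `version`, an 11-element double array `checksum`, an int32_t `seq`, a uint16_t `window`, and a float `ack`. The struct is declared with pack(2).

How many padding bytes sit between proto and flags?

proto at 0 (size 1, align 1) → ends 1
flags at 1 (size 1, align 1) → ends 2

0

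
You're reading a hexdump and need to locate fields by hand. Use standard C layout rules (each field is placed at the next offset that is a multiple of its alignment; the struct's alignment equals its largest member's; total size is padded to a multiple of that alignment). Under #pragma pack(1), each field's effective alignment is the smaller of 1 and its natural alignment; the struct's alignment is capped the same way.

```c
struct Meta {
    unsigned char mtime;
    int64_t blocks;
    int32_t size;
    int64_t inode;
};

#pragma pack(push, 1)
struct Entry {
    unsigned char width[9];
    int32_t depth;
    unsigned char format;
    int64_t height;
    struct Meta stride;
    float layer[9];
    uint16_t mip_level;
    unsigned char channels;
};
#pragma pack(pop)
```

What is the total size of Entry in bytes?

Meta: @0: mtime [1B, align 1] → 1; +7 pad (align 8); @8: blocks [8B, align 8] → 16; @16: size [4B, align 4] → 20; +4 pad (align 8); @24: inode [8B, align 8] → 32; size 32, align 8
@0: width [9B, align 1] → 9
@9: depth [4B, align 1] → 13
@13: format [1B, align 1] → 14
@14: height [8B, align 1] → 22
@22: stride [32B, align 1] → 54
@54: layer [36B, align 1] → 90
@90: mip_level [2B, align 1] → 92
@92: channels [1B, align 1] → 93
size 93, align 1

93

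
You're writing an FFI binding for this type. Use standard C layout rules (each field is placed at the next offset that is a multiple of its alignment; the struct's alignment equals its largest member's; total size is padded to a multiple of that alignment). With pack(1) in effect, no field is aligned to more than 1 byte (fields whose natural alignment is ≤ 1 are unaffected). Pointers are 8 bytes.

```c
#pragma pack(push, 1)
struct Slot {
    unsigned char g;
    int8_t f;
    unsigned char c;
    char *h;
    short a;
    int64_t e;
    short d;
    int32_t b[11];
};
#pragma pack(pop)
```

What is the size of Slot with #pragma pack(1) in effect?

67

0..1  g  (1B, 1-aligned)
1..2  f  (1B, 1-aligned)
2..3  c  (1B, 1-aligned)
3..11  h  (8B, 1-aligned)
11..13  a  (2B, 1-aligned)
13..21  e  (8B, 1-aligned)
21..23  d  (2B, 1-aligned)
23..67  b  (44B, 1-aligned)
sizeof = 67, alignof = 1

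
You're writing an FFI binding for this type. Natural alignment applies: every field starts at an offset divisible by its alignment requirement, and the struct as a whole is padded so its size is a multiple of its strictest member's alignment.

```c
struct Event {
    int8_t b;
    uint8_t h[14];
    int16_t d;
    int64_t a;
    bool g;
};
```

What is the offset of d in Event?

0..1  b  (1B, 1-aligned)
1..15  h  (14B, 1-aligned)
15..16  -- padding (1B)
16..18  d  (2B, 2-aligned)

16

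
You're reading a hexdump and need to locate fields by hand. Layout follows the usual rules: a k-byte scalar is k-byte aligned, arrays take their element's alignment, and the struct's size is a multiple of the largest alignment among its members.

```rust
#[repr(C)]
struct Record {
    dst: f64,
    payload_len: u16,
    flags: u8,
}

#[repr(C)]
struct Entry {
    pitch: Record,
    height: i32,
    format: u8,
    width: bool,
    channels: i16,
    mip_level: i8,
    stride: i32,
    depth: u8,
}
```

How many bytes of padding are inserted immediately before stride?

Record: dst at 0 (size 8, align 8) → ends 8; payload_len at 8 (size 2, align 2) → ends 10; flags at 10 (size 1, align 1) → ends 11; tail pad 5 to reach multiple of 8; total 16 bytes, alignment 8
pitch at 0 (size 16, align 8) → ends 16
height at 16 (size 4, align 4) → ends 20
format at 20 (size 1, align 1) → ends 21
width at 21 (size 1, align 1) → ends 22
channels at 22 (size 2, align 2) → ends 24
mip_level at 24 (size 1, align 1) → ends 25
pad 3 to align 4 for stride
stride at 28 (size 4, align 4) → ends 32

3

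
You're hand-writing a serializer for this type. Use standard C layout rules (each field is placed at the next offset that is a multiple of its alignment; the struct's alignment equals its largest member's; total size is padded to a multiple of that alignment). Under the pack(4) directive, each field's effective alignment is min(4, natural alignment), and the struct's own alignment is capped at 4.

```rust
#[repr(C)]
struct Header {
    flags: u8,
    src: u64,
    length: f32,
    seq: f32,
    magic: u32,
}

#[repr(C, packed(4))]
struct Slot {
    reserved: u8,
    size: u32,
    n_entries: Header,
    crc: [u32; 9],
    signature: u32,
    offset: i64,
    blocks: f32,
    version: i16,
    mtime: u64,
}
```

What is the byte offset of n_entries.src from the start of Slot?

16

Header: @0: flags [1B, align 1] → 1; +7 pad (align 8); @8: src [8B, align 8] → 16; @16: length [4B, align 4] → 20; @20: seq [4B, align 4] → 24; @24: magic [4B, align 4] → 28; +4 tail pad (align 8); size 32, align 8
@0: reserved [1B, align 1] → 1
+3 pad (align 4)
@4: size [4B, align 4] → 8
@8: n_entries [32B, align 4] → 40
within Header: src at 8
8 + 8 = 16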